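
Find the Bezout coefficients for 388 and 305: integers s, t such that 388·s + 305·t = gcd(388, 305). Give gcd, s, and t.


Euclidean algorithm on (388, 305) — divide until remainder is 0:
  388 = 1 · 305 + 83
  305 = 3 · 83 + 56
  83 = 1 · 56 + 27
  56 = 2 · 27 + 2
  27 = 13 · 2 + 1
  2 = 2 · 1 + 0
gcd(388, 305) = 1.
Track Bezout coefficients alongside the remainders: start with r₀ = 388 = a·1 + b·0 (s = 1, t = 0) and r₁ = 305 = a·0 + b·1 (s = 0, t = 1); each new remainder r_{k+1} = r_{k-1} − q_k·r_k inherits s_{k+1} = s_{k-1} − q_k·s_k, t_{k+1} = t_{k-1} − q_k·t_k, so r_k = a·s_k + b·t_k at every step:
  q = 1: r = 83, s = 1 − 1·0 = 1, t = 0 − 1·1 = -1  (check: 388·1 + 305·(-1) = 83)
  q = 3: r = 56, s = 0 − 3·1 = -3, t = 1 − 3·(-1) = 4  (check: 388·(-3) + 305·4 = 56)
  q = 1: r = 27, s = 1 − 1·(-3) = 4, t = -1 − 1·4 = -5  (check: 388·4 + 305·(-5) = 27)
  q = 2: r = 2, s = -3 − 2·4 = -11, t = 4 − 2·(-5) = 14  (check: 388·(-11) + 305·14 = 2)
  q = 13: r = 1, s = 4 − 13·(-11) = 147, t = -5 − 13·14 = -187  (check: 388·147 + 305·(-187) = 1)
The row with r = 1 (the gcd) gives the Bezout coefficients s = 147, t = -187.
Result: 388 · (147) + 305 · (-187) = 1.

gcd(388, 305) = 1; s = 147, t = -187 (check: 388·147 + 305·(-187) = 1).


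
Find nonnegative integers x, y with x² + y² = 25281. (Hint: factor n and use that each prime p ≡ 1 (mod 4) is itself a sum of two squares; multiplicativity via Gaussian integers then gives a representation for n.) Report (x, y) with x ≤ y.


Step 1: Factor n = 25281 = 3^2 · 53^2.
Step 2: Check the mod-4 condition on each prime factor: 3 ≡ 3 (mod 4), exponent 2 (must be even); 53 ≡ 1 (mod 4), exponent 2.
All primes ≡ 3 (mod 4) appear to even exponent (or don't appear), so by the two-squares theorem n IS expressible as a sum of two squares.
Step 3: Build a representation. Group n = k² · m with k = 3 and m = 53 · 53 = 2809 (a product of primes ≡ 1 (mod 4)); a representation of m scales to one of n via (k·x)² + (k·y)² = k²(x² + y²). Each prime p ≡ 1 (mod 4) is itself a sum of two squares; find a² by testing p − a² for a perfect square:
  53: 53 − 1² = 52, 53 − 2² = 49 = 7² ⇒ 53 = 2² + 7².
  Combine using the Brahmagupta–Fibonacci identity (a² + b²)(c² + d²) = (ac − bd)² + (ad + bc)² = (ac + bd)² + (ad − bc)²:
  53 · 53 = 2809: from (2² + 7²)(2² + 7²), take (2·2 − 7·7, 2·7 + 7·2) = (4 − 49, 14 + 14) = (-45, 28); dropping signs (only squares matter) gives (45, 28); check 45² + 28² = 2025 + 784 = 2809 ✓.
  Scale by k = 3: (3·45, 3·28) = (135, 84).
Step 4: Order so x ≤ y and verify: 84² + 135² = 7056 + 18225 = 25281 = n. ✓

n = 25281 = 84² + 135² (one valid representation with x ≤ y).


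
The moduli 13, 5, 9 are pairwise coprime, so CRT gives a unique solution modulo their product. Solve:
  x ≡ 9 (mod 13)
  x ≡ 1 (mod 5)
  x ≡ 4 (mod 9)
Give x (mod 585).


Moduli 13, 5, 9 are pairwise coprime; by CRT there is a unique solution modulo M = 13 · 5 · 9 = 585.
Solve pairwise, accumulating the modulus:
  Start with x ≡ 9 (mod 13).
  Combine with x ≡ 1 (mod 5): since gcd(13, 5) = 1, we get a unique residue mod 65.
    Write x = 9 + 13·t and substitute into x ≡ 1 (mod 5): 13·t ≡ 1 − 9 = -8 (mod 5).
    Reduce coefficients mod 5: 3·t ≡ 2 (mod 5).
    The inverse of 3 mod 5 is 2 (since 3·2 = 6 = 1·5 + 1), so t ≡ 2·2 = 4 ≡ 4 (mod 5).
    Then x = 9 + 13·4 = 61, valid modulo lcm(13, 5) = 65: x ≡ 61 (mod 65).
  Combine with x ≡ 4 (mod 9): since gcd(65, 9) = 1, we get a unique residue mod 585.
    Write x = 61 + 65·t and substitute into x ≡ 4 (mod 9): 65·t ≡ 4 − 61 = -57 (mod 9).
    Reduce coefficients mod 9: 2·t ≡ 6 (mod 9).
    The inverse of 2 mod 9 is 5 (since 2·5 = 10 = 1·9 + 1), so t ≡ 5·6 = 30 ≡ 3 (mod 9).
    Then x = 61 + 65·3 = 256, valid modulo lcm(65, 9) = 585: x ≡ 256 (mod 585).
Verify: 256 mod 13 = 9 ✓, 256 mod 5 = 1 ✓, 256 mod 9 = 4 ✓.

x ≡ 256 (mod 585).


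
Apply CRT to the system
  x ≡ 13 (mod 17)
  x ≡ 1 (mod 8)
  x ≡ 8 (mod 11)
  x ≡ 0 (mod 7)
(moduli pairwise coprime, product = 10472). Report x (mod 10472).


Product of moduli M = 17 · 8 · 11 · 7 = 10472.
Merge one congruence at a time:
  Start: x ≡ 13 (mod 17).
  Combine with x ≡ 1 (mod 8); new modulus lcm = 136.
    Write x = 13 + 17·t and substitute into x ≡ 1 (mod 8): 17·t ≡ 1 − 13 = -12 (mod 8).
    Reduce coefficients mod 8: 1·t ≡ 4 (mod 8).
    So t ≡ 4 (mod 8).
    Then x = 13 + 17·4 = 81, valid modulo lcm(17, 8) = 136: x ≡ 81 (mod 136).
  Combine with x ≡ 8 (mod 11); new modulus lcm = 1496.
    Write x = 81 + 136·t and substitute into x ≡ 8 (mod 11): 136·t ≡ 8 − 81 = -73 (mod 11).
    Reduce coefficients mod 11: 4·t ≡ 4 (mod 11).
    The inverse of 4 mod 11 is 3 (since 4·3 = 12 = 1·11 + 1), so t ≡ 3·4 = 12 ≡ 1 (mod 11).
    Then x = 81 + 136·1 = 217, valid modulo lcm(136, 11) = 1496: x ≡ 217 (mod 1496).
  Combine with x ≡ 0 (mod 7); new modulus lcm = 10472.
    Write x = 217 + 1496·t and substitute into x ≡ 0 (mod 7): 1496·t ≡ 0 − 217 = -217 (mod 7).
    Reduce coefficients mod 7: 5·t ≡ 0 (mod 7).
    The inverse of 5 mod 7 is 3 (since 5·3 = 15 = 2·7 + 1), so t ≡ 3·0 = 0 ≡ 0 (mod 7).
    Then x = 217 + 1496·0 = 217, valid modulo lcm(1496, 7) = 10472: x ≡ 217 (mod 10472).
Verify against each original: 217 mod 17 = 13, 217 mod 8 = 1, 217 mod 11 = 8, 217 mod 7 = 0.

x ≡ 217 (mod 10472).


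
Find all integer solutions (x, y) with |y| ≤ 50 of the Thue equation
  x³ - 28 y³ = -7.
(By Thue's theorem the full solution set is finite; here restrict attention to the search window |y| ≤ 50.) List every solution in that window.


The equation is x³ - 28y³ = -7. For fixed y, x³ = 28·y³ − 7, so a solution requires the RHS to be a perfect cube.
Strategy: iterate y from -50 to 50, compute RHS = 28·y³ − 7, and check whether it is a (positive or negative) perfect cube.
Check small values of y:
  y = 0: RHS = -7 is not a perfect cube.
  y = 1: RHS = 21 is not a perfect cube.
  y = -1: RHS = -35 is not a perfect cube.
  y = 2: RHS = 217 is not a perfect cube.
  y = -2: RHS = -231 is not a perfect cube.
  y = 3: RHS = 749 is not a perfect cube.
  y = -3: RHS = -763 is not a perfect cube.
Continuing the search up to |y| = 50 finds no solutions either.
No (x, y) in the scanned range satisfies the equation.

No integer solutions with |y| ≤ 50.


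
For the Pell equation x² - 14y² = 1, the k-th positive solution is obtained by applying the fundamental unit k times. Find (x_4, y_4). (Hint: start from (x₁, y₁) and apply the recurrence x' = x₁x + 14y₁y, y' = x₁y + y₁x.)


Step 1: Find the fundamental solution (x₁, y₁) of x² - 14y² = 1.
  Expand √14 as a continued fraction. a₀ = ⌊√14⌋ = 3; iterate m_{k+1} = d_k·a_k − m_k, d_{k+1} = (14 − m_{k+1}²)/d_k, a_{k+1} = ⌊(a₀ + m_{k+1})/d_{k+1}⌋ (starting m₀ = 0, d₀ = 1), with convergents p_k = a_k·p_{k-1} + p_{k-2}, q_k = a_k·q_{k-1} + q_{k-2} (p₋₁ = 1, q₋₁ = 0):
  k = 0: a₀ = 3; p₀/q₀ = 3/1; p₀² − 14·q₀² = 9 − 14 = -5.
  k = 1: m = 3, d = 5, a = ⌊(3 + 3)/5⌋ = 1; p/q = (1·3 + 1)/(1·1 + 0) = 4/1; p² − 14·q² = 16 − 14 = 2.
  k = 2: m = 2, d = 2, a = ⌊(3 + 2)/2⌋ = 2; p/q = (2·4 + 3)/(2·1 + 1) = 11/3; p² − 14·q² = 121 − 126 = -5.
  k = 3: m = 2, d = 5, a = ⌊(3 + 2)/5⌋ = 1; p/q = (1·11 + 4)/(1·3 + 1) = 15/4; p² − 14·q² = 225 − 224 = 1.
  The first convergent with p² − 14·q² = 1 gives the fundamental solution (x₁, y₁) = (15, 4).
Step 2: Apply the recurrence (x_{n+1}, y_{n+1}) = (x₁x_n + 14y₁y_n, x₁y_n + y₁x_n) repeatedly.
  From (x_1, y_1) = (15, 4): x_2 = 15·15 + 14·4·4 = 449; y_2 = 15·4 + 4·15 = 120.
  From (x_2, y_2) = (449, 120): x_3 = 15·449 + 14·4·120 = 13455; y_3 = 15·120 + 4·449 = 3596.
  From (x_3, y_3) = (13455, 3596): x_4 = 15·13455 + 14·4·3596 = 403201; y_4 = 15·3596 + 4·13455 = 107760.
Step 3: Verify x_4² - 14·y_4² = 162571046401 - 162571046400 = 1 (should be 1). ✓

(x_1, y_1) = (15, 4); (x_4, y_4) = (403201, 107760).


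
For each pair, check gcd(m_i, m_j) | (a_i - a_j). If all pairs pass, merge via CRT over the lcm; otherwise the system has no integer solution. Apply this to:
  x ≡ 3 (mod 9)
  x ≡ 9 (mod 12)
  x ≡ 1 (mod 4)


Moduli 9, 12, 4 are not pairwise coprime, so CRT works modulo lcm(m_i) when all pairwise compatibility conditions hold.
Pairwise compatibility: gcd(m_i, m_j) must divide a_i - a_j for every pair.
Merge one congruence at a time:
  Start: x ≡ 3 (mod 9).
  Combine with x ≡ 9 (mod 12): gcd(9, 12) = 3; 9 - 3 = 6, which IS divisible by 3, so compatible.
    Write x = 3 + 9·t and substitute into x ≡ 9 (mod 12): 9·t ≡ 9 − 3 = 6 (mod 12).
    Divide the congruence (and modulus) by g = 3: 3·t ≡ 2 (mod 4).
    The inverse of 3 mod 4 is 3 (since 3·3 = 9 = 2·4 + 1), so t ≡ 3·2 = 6 ≡ 2 (mod 4).
    Then x = 3 + 9·2 = 21, valid modulo lcm(9, 12) = 36: x ≡ 21 (mod 36).
  Combine with x ≡ 1 (mod 4): gcd(36, 4) = 4; 1 - 21 = -20, which IS divisible by 4, so compatible.
    Write x = 21 + 36·t and substitute into x ≡ 1 (mod 4): 36·t ≡ 1 − 21 = -20 (mod 4).
    Divide the congruence (and modulus) by g = 4: 9·t ≡ -5 (mod 1).
    Modulo 1 every t works; take t = 0.
    Then x = 21 + 36·0 = 21, valid modulo lcm(36, 4) = 36: x ≡ 21 (mod 36).
Verify: 21 mod 9 = 3, 21 mod 12 = 9, 21 mod 4 = 1.

x ≡ 21 (mod 36).


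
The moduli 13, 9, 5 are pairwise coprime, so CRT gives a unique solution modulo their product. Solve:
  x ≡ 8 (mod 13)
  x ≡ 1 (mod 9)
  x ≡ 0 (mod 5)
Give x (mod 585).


Moduli 13, 9, 5 are pairwise coprime; by CRT there is a unique solution modulo M = 13 · 9 · 5 = 585.
Solve pairwise, accumulating the modulus:
  Start with x ≡ 8 (mod 13).
  Combine with x ≡ 1 (mod 9): since gcd(13, 9) = 1, we get a unique residue mod 117.
    Write x = 8 + 13·t and substitute into x ≡ 1 (mod 9): 13·t ≡ 1 − 8 = -7 (mod 9).
    Reduce coefficients mod 9: 4·t ≡ 2 (mod 9).
    The inverse of 4 mod 9 is 7 (since 4·7 = 28 = 3·9 + 1), so t ≡ 7·2 = 14 ≡ 5 (mod 9).
    Then x = 8 + 13·5 = 73, valid modulo lcm(13, 9) = 117: x ≡ 73 (mod 117).
  Combine with x ≡ 0 (mod 5): since gcd(117, 5) = 1, we get a unique residue mod 585.
    Write x = 73 + 117·t and substitute into x ≡ 0 (mod 5): 117·t ≡ 0 − 73 = -73 (mod 5).
    Reduce coefficients mod 5: 2·t ≡ 2 (mod 5).
    The inverse of 2 mod 5 is 3 (since 2·3 = 6 = 1·5 + 1), so t ≡ 3·2 = 6 ≡ 1 (mod 5).
    Then x = 73 + 117·1 = 190, valid modulo lcm(117, 5) = 585: x ≡ 190 (mod 585).
Verify: 190 mod 13 = 8 ✓, 190 mod 9 = 1 ✓, 190 mod 5 = 0 ✓.

x ≡ 190 (mod 585).


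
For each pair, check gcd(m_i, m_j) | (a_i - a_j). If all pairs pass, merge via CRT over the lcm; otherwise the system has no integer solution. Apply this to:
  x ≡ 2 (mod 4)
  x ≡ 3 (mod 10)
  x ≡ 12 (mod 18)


Moduli 4, 10, 18 are not pairwise coprime, so CRT works modulo lcm(m_i) when all pairwise compatibility conditions hold.
Pairwise compatibility: gcd(m_i, m_j) must divide a_i - a_j for every pair.
Merge one congruence at a time:
  Start: x ≡ 2 (mod 4).
  Combine with x ≡ 3 (mod 10): gcd(4, 10) = 2, and 3 - 2 = 1 is NOT divisible by 2.
    ⇒ system is inconsistent (no integer solution).

No solution (the system is inconsistent).


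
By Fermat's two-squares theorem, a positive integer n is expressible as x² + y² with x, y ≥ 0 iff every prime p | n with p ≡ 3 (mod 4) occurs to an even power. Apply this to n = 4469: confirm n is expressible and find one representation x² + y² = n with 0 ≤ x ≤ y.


Step 1: Factor n = 4469 = 41 · 109.
Step 2: Check the mod-4 condition on each prime factor: 41 ≡ 1 (mod 4), exponent 1; 109 ≡ 1 (mod 4), exponent 1.
All primes ≡ 3 (mod 4) appear to even exponent (or don't appear), so by the two-squares theorem n IS expressible as a sum of two squares.
Step 3: Build a representation. Here n = 41 · 109 is a product of primes ≡ 1 (mod 4). Each prime p ≡ 1 (mod 4) is itself a sum of two squares; find a² by testing p − a² for a perfect square:
  41: 41 − 1² = 40, 41 − 2² = 37, 41 − 3² = 32, 41 − 4² = 25 = 5² ⇒ 41 = 4² + 5².
  109: 109 − 1² = 108, 109 − 2² = 105, 109 − 3² = 100 = 10² ⇒ 109 = 3² + 10².
  Combine using the Brahmagupta–Fibonacci identity (a² + b²)(c² + d²) = (ac − bd)² + (ad + bc)² = (ac + bd)² + (ad − bc)²:
  41 · 109 = 4469: from (4² + 5²)(3² + 10²), take (4·3 − 5·10, 4·10 + 5·3) = (12 − 50, 40 + 15) = (-38, 55); dropping signs (only squares matter) gives (38, 55); check 38² + 55² = 1444 + 3025 = 4469 ✓.
Step 4: Order so x ≤ y and verify: 38² + 55² = 1444 + 3025 = 4469 = n. ✓

n = 4469 = 38² + 55² (one valid representation with x ≤ y).


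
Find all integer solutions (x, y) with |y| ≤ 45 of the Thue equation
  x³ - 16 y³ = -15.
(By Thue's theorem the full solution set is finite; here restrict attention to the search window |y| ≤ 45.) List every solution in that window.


The equation is x³ - 16y³ = -15. For fixed y, x³ = 16·y³ − 15, so a solution requires the RHS to be a perfect cube.
Strategy: iterate y from -45 to 45, compute RHS = 16·y³ − 15, and check whether it is a (positive or negative) perfect cube.
Check small values of y:
  y = 0: RHS = -15 is not a perfect cube.
  y = 1: RHS = 1 = (1)³ ⇒ x = 1 works.
  y = -1: RHS = -31 is not a perfect cube.
  y = 2: RHS = 113 is not a perfect cube.
  y = -2: RHS = -143 is not a perfect cube.
  y = 3: RHS = 417 is not a perfect cube.
  y = -3: RHS = -447 is not a perfect cube.
Continuing the search up to |y| = 45 finds no further solutions beyond those listed.
Collected solutions: (1, 1).

Solutions (with |y| ≤ 45): (1, 1).


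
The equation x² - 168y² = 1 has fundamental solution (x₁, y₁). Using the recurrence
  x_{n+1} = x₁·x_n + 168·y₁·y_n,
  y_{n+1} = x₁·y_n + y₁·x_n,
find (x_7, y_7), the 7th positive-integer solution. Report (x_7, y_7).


Step 1: Find the fundamental solution (x₁, y₁) of x² - 168y² = 1.
  Expand √168 as a continued fraction. a₀ = ⌊√168⌋ = 12; iterate m_{k+1} = d_k·a_k − m_k, d_{k+1} = (168 − m_{k+1}²)/d_k, a_{k+1} = ⌊(a₀ + m_{k+1})/d_{k+1}⌋ (starting m₀ = 0, d₀ = 1), with convergents p_k = a_k·p_{k-1} + p_{k-2}, q_k = a_k·q_{k-1} + q_{k-2} (p₋₁ = 1, q₋₁ = 0):
  k = 0: a₀ = 12; p₀/q₀ = 12/1; p₀² − 168·q₀² = 144 − 168 = -24.
  k = 1: m = 12, d = 24, a = ⌊(12 + 12)/24⌋ = 1; p/q = (1·12 + 1)/(1·1 + 0) = 13/1; p² − 168·q² = 169 − 168 = 1.
  The first convergent with p² − 168·q² = 1 gives the fundamental solution (x₁, y₁) = (13, 1).
Step 2: Apply the recurrence (x_{n+1}, y_{n+1}) = (x₁x_n + 168y₁y_n, x₁y_n + y₁x_n) repeatedly.
  From (x_1, y_1) = (13, 1): x_2 = 13·13 + 168·1·1 = 337; y_2 = 13·1 + 1·13 = 26.
  From (x_2, y_2) = (337, 26): x_3 = 13·337 + 168·1·26 = 8749; y_3 = 13·26 + 1·337 = 675.
  From (x_3, y_3) = (8749, 675): x_4 = 13·8749 + 168·1·675 = 227137; y_4 = 13·675 + 1·8749 = 17524.
  From (x_4, y_4) = (227137, 17524): x_5 = 13·227137 + 168·1·17524 = 5896813; y_5 = 13·17524 + 1·227137 = 454949.
  From (x_5, y_5) = (5896813, 454949): x_6 = 13·5896813 + 168·1·454949 = 153090001; y_6 = 13·454949 + 1·5896813 = 11811150.
  From (x_6, y_6) = (153090001, 11811150): x_7 = 13·153090001 + 168·1·11811150 = 3974443213; y_7 = 13·11811150 + 1·153090001 = 306634951.
Step 3: Verify x_7² - 168·y_7² = 15796198853361763369 - 15796198853361763368 = 1 (should be 1). ✓

(x_1, y_1) = (13, 1); (x_7, y_7) = (3974443213, 306634951).


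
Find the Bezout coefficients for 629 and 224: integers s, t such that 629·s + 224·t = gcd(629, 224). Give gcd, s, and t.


Euclidean algorithm on (629, 224) — divide until remainder is 0:
  629 = 2 · 224 + 181
  224 = 1 · 181 + 43
  181 = 4 · 43 + 9
  43 = 4 · 9 + 7
  9 = 1 · 7 + 2
  7 = 3 · 2 + 1
  2 = 2 · 1 + 0
gcd(629, 224) = 1.
Track Bezout coefficients alongside the remainders: start with r₀ = 629 = a·1 + b·0 (s = 1, t = 0) and r₁ = 224 = a·0 + b·1 (s = 0, t = 1); each new remainder r_{k+1} = r_{k-1} − q_k·r_k inherits s_{k+1} = s_{k-1} − q_k·s_k, t_{k+1} = t_{k-1} − q_k·t_k, so r_k = a·s_k + b·t_k at every step:
  q = 2: r = 181, s = 1 − 2·0 = 1, t = 0 − 2·1 = -2  (check: 629·1 + 224·(-2) = 181)
  q = 1: r = 43, s = 0 − 1·1 = -1, t = 1 − 1·(-2) = 3  (check: 629·(-1) + 224·3 = 43)
  q = 4: r = 9, s = 1 − 4·(-1) = 5, t = -2 − 4·3 = -14  (check: 629·5 + 224·(-14) = 9)
  q = 4: r = 7, s = -1 − 4·5 = -21, t = 3 − 4·(-14) = 59  (check: 629·(-21) + 224·59 = 7)
  q = 1: r = 2, s = 5 − 1·(-21) = 26, t = -14 − 1·59 = -73  (check: 629·26 + 224·(-73) = 2)
  q = 3: r = 1, s = -21 − 3·26 = -99, t = 59 − 3·(-73) = 278  (check: 629·(-99) + 224·278 = 1)
The row with r = 1 (the gcd) gives the Bezout coefficients s = -99, t = 278.
Result: 629 · (-99) + 224 · (278) = 1.

gcd(629, 224) = 1; s = -99, t = 278 (check: 629·(-99) + 224·278 = 1).


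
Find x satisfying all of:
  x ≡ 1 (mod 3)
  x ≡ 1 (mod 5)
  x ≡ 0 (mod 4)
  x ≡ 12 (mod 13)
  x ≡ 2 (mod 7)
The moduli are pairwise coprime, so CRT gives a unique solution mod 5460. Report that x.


Product of moduli M = 3 · 5 · 4 · 13 · 7 = 5460.
Merge one congruence at a time:
  Start: x ≡ 1 (mod 3).
  Combine with x ≡ 1 (mod 5); new modulus lcm = 15.
    Write x = 1 + 3·t and substitute into x ≡ 1 (mod 5): 3·t ≡ 1 − 1 = 0 (mod 5).
    The inverse of 3 mod 5 is 2 (since 3·2 = 6 = 1·5 + 1), so t ≡ 2·0 = 0 ≡ 0 (mod 5).
    Then x = 1 + 3·0 = 1, valid modulo lcm(3, 5) = 15: x ≡ 1 (mod 15).
  Combine with x ≡ 0 (mod 4); new modulus lcm = 60.
    Write x = 1 + 15·t and substitute into x ≡ 0 (mod 4): 15·t ≡ 0 − 1 = -1 (mod 4).
    Reduce coefficients mod 4: 3·t ≡ 3 (mod 4).
    The inverse of 3 mod 4 is 3 (since 3·3 = 9 = 2·4 + 1), so t ≡ 3·3 = 9 ≡ 1 (mod 4).
    Then x = 1 + 15·1 = 16, valid modulo lcm(15, 4) = 60: x ≡ 16 (mod 60).
  Combine with x ≡ 12 (mod 13); new modulus lcm = 780.
    Write x = 16 + 60·t and substitute into x ≡ 12 (mod 13): 60·t ≡ 12 − 16 = -4 (mod 13).
    Reduce coefficients mod 13: 8·t ≡ 9 (mod 13).
    The inverse of 8 mod 13 is 5 (since 8·5 = 40 = 3·13 + 1), so t ≡ 5·9 = 45 ≡ 6 (mod 13).
    Then x = 16 + 60·6 = 376, valid modulo lcm(60, 13) = 780: x ≡ 376 (mod 780).
  Combine with x ≡ 2 (mod 7); new modulus lcm = 5460.
    Write x = 376 + 780·t and substitute into x ≡ 2 (mod 7): 780·t ≡ 2 − 376 = -374 (mod 7).
    Reduce coefficients mod 7: 3·t ≡ 4 (mod 7).
    The inverse of 3 mod 7 is 5 (since 3·5 = 15 = 2·7 + 1), so t ≡ 5·4 = 20 ≡ 6 (mod 7).
    Then x = 376 + 780·6 = 5056, valid modulo lcm(780, 7) = 5460: x ≡ 5056 (mod 5460).
Verify against each original: 5056 mod 3 = 1, 5056 mod 5 = 1, 5056 mod 4 = 0, 5056 mod 13 = 12, 5056 mod 7 = 2.

x ≡ 5056 (mod 5460).


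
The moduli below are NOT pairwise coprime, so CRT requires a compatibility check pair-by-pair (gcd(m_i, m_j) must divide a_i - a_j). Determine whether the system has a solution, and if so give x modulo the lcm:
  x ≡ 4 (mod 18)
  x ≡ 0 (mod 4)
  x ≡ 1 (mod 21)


Moduli 18, 4, 21 are not pairwise coprime, so CRT works modulo lcm(m_i) when all pairwise compatibility conditions hold.
Pairwise compatibility: gcd(m_i, m_j) must divide a_i - a_j for every pair.
Merge one congruence at a time:
  Start: x ≡ 4 (mod 18).
  Combine with x ≡ 0 (mod 4): gcd(18, 4) = 2; 0 - 4 = -4, which IS divisible by 2, so compatible.
    Write x = 4 + 18·t and substitute into x ≡ 0 (mod 4): 18·t ≡ 0 − 4 = -4 (mod 4).
    Divide the congruence (and modulus) by g = 2: 9·t ≡ -2 (mod 2).
    Reduce coefficients mod 2: 1·t ≡ 0 (mod 2).
    So t ≡ 0 (mod 2).
    Then x = 4 + 18·0 = 4, valid modulo lcm(18, 4) = 36: x ≡ 4 (mod 36).
  Combine with x ≡ 1 (mod 21): gcd(36, 21) = 3; 1 - 4 = -3, which IS divisible by 3, so compatible.
    Write x = 4 + 36·t and substitute into x ≡ 1 (mod 21): 36·t ≡ 1 − 4 = -3 (mod 21).
    Divide the congruence (and modulus) by g = 3: 12·t ≡ -1 (mod 7).
    Reduce coefficients mod 7: 5·t ≡ 6 (mod 7).
    The inverse of 5 mod 7 is 3 (since 5·3 = 15 = 2·7 + 1), so t ≡ 3·6 = 18 ≡ 4 (mod 7).
    Then x = 4 + 36·4 = 148, valid modulo lcm(36, 21) = 252: x ≡ 148 (mod 252).
Verify: 148 mod 18 = 4, 148 mod 4 = 0, 148 mod 21 = 1.

x ≡ 148 (mod 252).


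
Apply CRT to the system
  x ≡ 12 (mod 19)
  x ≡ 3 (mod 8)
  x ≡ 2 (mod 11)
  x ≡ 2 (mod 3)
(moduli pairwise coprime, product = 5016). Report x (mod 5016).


Product of moduli M = 19 · 8 · 11 · 3 = 5016.
Merge one congruence at a time:
  Start: x ≡ 12 (mod 19).
  Combine with x ≡ 3 (mod 8); new modulus lcm = 152.
    Write x = 12 + 19·t and substitute into x ≡ 3 (mod 8): 19·t ≡ 3 − 12 = -9 (mod 8).
    Reduce coefficients mod 8: 3·t ≡ 7 (mod 8).
    The inverse of 3 mod 8 is 3 (since 3·3 = 9 = 1·8 + 1), so t ≡ 3·7 = 21 ≡ 5 (mod 8).
    Then x = 12 + 19·5 = 107, valid modulo lcm(19, 8) = 152: x ≡ 107 (mod 152).
  Combine with x ≡ 2 (mod 11); new modulus lcm = 1672.
    Write x = 107 + 152·t and substitute into x ≡ 2 (mod 11): 152·t ≡ 2 − 107 = -105 (mod 11).
    Reduce coefficients mod 11: 9·t ≡ 5 (mod 11).
    The inverse of 9 mod 11 is 5 (since 9·5 = 45 = 4·11 + 1), so t ≡ 5·5 = 25 ≡ 3 (mod 11).
    Then x = 107 + 152·3 = 563, valid modulo lcm(152, 11) = 1672: x ≡ 563 (mod 1672).
  Combine with x ≡ 2 (mod 3); new modulus lcm = 5016.
    Write x = 563 + 1672·t and substitute into x ≡ 2 (mod 3): 1672·t ≡ 2 − 563 = -561 (mod 3).
    Reduce coefficients mod 3: 1·t ≡ 0 (mod 3).
    So t ≡ 0 (mod 3).
    Then x = 563 + 1672·0 = 563, valid modulo lcm(1672, 3) = 5016: x ≡ 563 (mod 5016).
Verify against each original: 563 mod 19 = 12, 563 mod 8 = 3, 563 mod 11 = 2, 563 mod 3 = 2.

x ≡ 563 (mod 5016).


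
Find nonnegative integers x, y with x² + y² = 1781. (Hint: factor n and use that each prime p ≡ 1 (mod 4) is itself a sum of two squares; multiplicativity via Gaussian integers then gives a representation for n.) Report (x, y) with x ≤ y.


Step 1: Factor n = 1781 = 13 · 137.
Step 2: Check the mod-4 condition on each prime factor: 13 ≡ 1 (mod 4), exponent 1; 137 ≡ 1 (mod 4), exponent 1.
All primes ≡ 3 (mod 4) appear to even exponent (or don't appear), so by the two-squares theorem n IS expressible as a sum of two squares.
Step 3: Build a representation. Here n = 13 · 137 is a product of primes ≡ 1 (mod 4). Each prime p ≡ 1 (mod 4) is itself a sum of two squares; find a² by testing p − a² for a perfect square:
  13: 13 − 1² = 12, 13 − 2² = 9 = 3² ⇒ 13 = 2² + 3².
  137: 137 − 1² = 136, 137 − 2² = 133, 137 − 3² = 128, 137 − 4² = 121 = 11² ⇒ 137 = 4² + 11².
  Combine using the Brahmagupta–Fibonacci identity (a² + b²)(c² + d²) = (ac − bd)² + (ad + bc)² = (ac + bd)² + (ad − bc)²:
  13 · 137 = 1781: from (2² + 3²)(4² + 11²), take (2·4 − 3·11, 2·11 + 3·4) = (8 − 33, 22 + 12) = (-25, 34); dropping signs (only squares matter) gives (25, 34); check 25² + 34² = 625 + 1156 = 1781 ✓.
Step 4: Order so x ≤ y and verify: 25² + 34² = 625 + 1156 = 1781 = n. ✓

n = 1781 = 25² + 34² (one valid representation with x ≤ y).


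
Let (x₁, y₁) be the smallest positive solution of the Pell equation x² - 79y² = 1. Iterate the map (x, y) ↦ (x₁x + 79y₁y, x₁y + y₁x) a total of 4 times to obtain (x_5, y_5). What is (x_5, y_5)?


Step 1: Find the fundamental solution (x₁, y₁) of x² - 79y² = 1.
  Expand √79 as a continued fraction. a₀ = ⌊√79⌋ = 8; iterate m_{k+1} = d_k·a_k − m_k, d_{k+1} = (79 − m_{k+1}²)/d_k, a_{k+1} = ⌊(a₀ + m_{k+1})/d_{k+1}⌋ (starting m₀ = 0, d₀ = 1), with convergents p_k = a_k·p_{k-1} + p_{k-2}, q_k = a_k·q_{k-1} + q_{k-2} (p₋₁ = 1, q₋₁ = 0):
  k = 0: a₀ = 8; p₀/q₀ = 8/1; p₀² − 79·q₀² = 64 − 79 = -15.
  k = 1: m = 8, d = 15, a = ⌊(8 + 8)/15⌋ = 1; p/q = (1·8 + 1)/(1·1 + 0) = 9/1; p² − 79·q² = 81 − 79 = 2.
  k = 2: m = 7, d = 2, a = ⌊(8 + 7)/2⌋ = 7; p/q = (7·9 + 8)/(7·1 + 1) = 71/8; p² − 79·q² = 5041 − 5056 = -15.
  k = 3: m = 7, d = 15, a = ⌊(8 + 7)/15⌋ = 1; p/q = (1·71 + 9)/(1·8 + 1) = 80/9; p² − 79·q² = 6400 − 6399 = 1.
  The first convergent with p² − 79·q² = 1 gives the fundamental solution (x₁, y₁) = (80, 9).
Step 2: Apply the recurrence (x_{n+1}, y_{n+1}) = (x₁x_n + 79y₁y_n, x₁y_n + y₁x_n) repeatedly.
  From (x_1, y_1) = (80, 9): x_2 = 80·80 + 79·9·9 = 12799; y_2 = 80·9 + 9·80 = 1440.
  From (x_2, y_2) = (12799, 1440): x_3 = 80·12799 + 79·9·1440 = 2047760; y_3 = 80·1440 + 9·12799 = 230391.
  From (x_3, y_3) = (2047760, 230391): x_4 = 80·2047760 + 79·9·230391 = 327628801; y_4 = 80·230391 + 9·2047760 = 36861120.
  From (x_4, y_4) = (327628801, 36861120): x_5 = 80·327628801 + 79·9·36861120 = 52418560400; y_5 = 80·36861120 + 9·327628801 = 5897548809.
Step 3: Verify x_5² - 79·y_5² = 2747705474408448160000 - 2747705474408448159999 = 1 (should be 1). ✓

(x_1, y_1) = (80, 9); (x_5, y_5) = (52418560400, 5897548809).


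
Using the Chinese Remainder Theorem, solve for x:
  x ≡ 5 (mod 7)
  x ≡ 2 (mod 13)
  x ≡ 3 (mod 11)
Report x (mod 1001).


Moduli 7, 13, 11 are pairwise coprime; by CRT there is a unique solution modulo M = 7 · 13 · 11 = 1001.
Solve pairwise, accumulating the modulus:
  Start with x ≡ 5 (mod 7).
  Combine with x ≡ 2 (mod 13): since gcd(7, 13) = 1, we get a unique residue mod 91.
    Write x = 5 + 7·t and substitute into x ≡ 2 (mod 13): 7·t ≡ 2 − 5 = -3 (mod 13).
    Reduce coefficients mod 13: 7·t ≡ 10 (mod 13).
    The inverse of 7 mod 13 is 2 (since 7·2 = 14 = 1·13 + 1), so t ≡ 2·10 = 20 ≡ 7 (mod 13).
    Then x = 5 + 7·7 = 54, valid modulo lcm(7, 13) = 91: x ≡ 54 (mod 91).
  Combine with x ≡ 3 (mod 11): since gcd(91, 11) = 1, we get a unique residue mod 1001.
    Write x = 54 + 91·t and substitute into x ≡ 3 (mod 11): 91·t ≡ 3 − 54 = -51 (mod 11).
    Reduce coefficients mod 11: 3·t ≡ 4 (mod 11).
    The inverse of 3 mod 11 is 4 (since 3·4 = 12 = 1·11 + 1), so t ≡ 4·4 = 16 ≡ 5 (mod 11).
    Then x = 54 + 91·5 = 509, valid modulo lcm(91, 11) = 1001: x ≡ 509 (mod 1001).
Verify: 509 mod 7 = 5 ✓, 509 mod 13 = 2 ✓, 509 mod 11 = 3 ✓.

x ≡ 509 (mod 1001).


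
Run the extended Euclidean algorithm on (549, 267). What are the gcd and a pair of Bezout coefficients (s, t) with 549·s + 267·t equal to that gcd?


Euclidean algorithm on (549, 267) — divide until remainder is 0:
  549 = 2 · 267 + 15
  267 = 17 · 15 + 12
  15 = 1 · 12 + 3
  12 = 4 · 3 + 0
gcd(549, 267) = 3.
Track Bezout coefficients alongside the remainders: start with r₀ = 549 = a·1 + b·0 (s = 1, t = 0) and r₁ = 267 = a·0 + b·1 (s = 0, t = 1); each new remainder r_{k+1} = r_{k-1} − q_k·r_k inherits s_{k+1} = s_{k-1} − q_k·s_k, t_{k+1} = t_{k-1} − q_k·t_k, so r_k = a·s_k + b·t_k at every step:
  q = 2: r = 15, s = 1 − 2·0 = 1, t = 0 − 2·1 = -2  (check: 549·1 + 267·(-2) = 15)
  q = 17: r = 12, s = 0 − 17·1 = -17, t = 1 − 17·(-2) = 35  (check: 549·(-17) + 267·35 = 12)
  q = 1: r = 3, s = 1 − 1·(-17) = 18, t = -2 − 1·35 = -37  (check: 549·18 + 267·(-37) = 3)
The row with r = 3 (the gcd) gives the Bezout coefficients s = 18, t = -37.
Result: 549 · (18) + 267 · (-37) = 3.

gcd(549, 267) = 3; s = 18, t = -37 (check: 549·18 + 267·(-37) = 3).


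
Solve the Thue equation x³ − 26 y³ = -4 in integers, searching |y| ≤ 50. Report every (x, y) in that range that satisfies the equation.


The equation is x³ - 26y³ = -4. For fixed y, x³ = 26·y³ − 4, so a solution requires the RHS to be a perfect cube.
Strategy: iterate y from -50 to 50, compute RHS = 26·y³ − 4, and check whether it is a (positive or negative) perfect cube.
Check small values of y:
  y = 0: RHS = -4 is not a perfect cube.
  y = 1: RHS = 22 is not a perfect cube.
  y = -1: RHS = -30 is not a perfect cube.
  y = 2: RHS = 204 is not a perfect cube.
  y = -2: RHS = -212 is not a perfect cube.
  y = 3: RHS = 698 is not a perfect cube.
  y = -3: RHS = -706 is not a perfect cube.
Continuing the search up to |y| = 50 finds no solutions either.
No (x, y) in the scanned range satisfies the equation.

No integer solutions with |y| ≤ 50.


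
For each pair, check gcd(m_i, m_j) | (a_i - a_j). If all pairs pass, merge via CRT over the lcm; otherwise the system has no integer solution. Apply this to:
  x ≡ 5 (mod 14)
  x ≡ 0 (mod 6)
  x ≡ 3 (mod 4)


Moduli 14, 6, 4 are not pairwise coprime, so CRT works modulo lcm(m_i) when all pairwise compatibility conditions hold.
Pairwise compatibility: gcd(m_i, m_j) must divide a_i - a_j for every pair.
Merge one congruence at a time:
  Start: x ≡ 5 (mod 14).
  Combine with x ≡ 0 (mod 6): gcd(14, 6) = 2, and 0 - 5 = -5 is NOT divisible by 2.
    ⇒ system is inconsistent (no integer solution).

No solution (the system is inconsistent).


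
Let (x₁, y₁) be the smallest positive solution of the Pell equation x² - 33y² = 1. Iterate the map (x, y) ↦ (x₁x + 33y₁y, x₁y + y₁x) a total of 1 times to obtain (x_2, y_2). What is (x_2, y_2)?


Step 1: Find the fundamental solution (x₁, y₁) of x² - 33y² = 1.
  Expand √33 as a continued fraction. a₀ = ⌊√33⌋ = 5; iterate m_{k+1} = d_k·a_k − m_k, d_{k+1} = (33 − m_{k+1}²)/d_k, a_{k+1} = ⌊(a₀ + m_{k+1})/d_{k+1}⌋ (starting m₀ = 0, d₀ = 1), with convergents p_k = a_k·p_{k-1} + p_{k-2}, q_k = a_k·q_{k-1} + q_{k-2} (p₋₁ = 1, q₋₁ = 0):
  k = 0: a₀ = 5; p₀/q₀ = 5/1; p₀² − 33·q₀² = 25 − 33 = -8.
  k = 1: m = 5, d = 8, a = ⌊(5 + 5)/8⌋ = 1; p/q = (1·5 + 1)/(1·1 + 0) = 6/1; p² − 33·q² = 36 − 33 = 3.
  k = 2: m = 3, d = 3, a = ⌊(5 + 3)/3⌋ = 2; p/q = (2·6 + 5)/(2·1 + 1) = 17/3; p² − 33·q² = 289 − 297 = -8.
  k = 3: m = 3, d = 8, a = ⌊(5 + 3)/8⌋ = 1; p/q = (1·17 + 6)/(1·3 + 1) = 23/4; p² − 33·q² = 529 − 528 = 1.
  The first convergent with p² − 33·q² = 1 gives the fundamental solution (x₁, y₁) = (23, 4).
Step 2: Apply the recurrence (x_{n+1}, y_{n+1}) = (x₁x_n + 33y₁y_n, x₁y_n + y₁x_n) repeatedly.
  From (x_1, y_1) = (23, 4): x_2 = 23·23 + 33·4·4 = 1057; y_2 = 23·4 + 4·23 = 184.
Step 3: Verify x_2² - 33·y_2² = 1117249 - 1117248 = 1 (should be 1). ✓

(x_1, y_1) = (23, 4); (x_2, y_2) = (1057, 184).


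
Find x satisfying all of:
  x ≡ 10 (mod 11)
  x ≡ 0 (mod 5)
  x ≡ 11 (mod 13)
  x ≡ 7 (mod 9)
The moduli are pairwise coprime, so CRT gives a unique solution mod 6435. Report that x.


Product of moduli M = 11 · 5 · 13 · 9 = 6435.
Merge one congruence at a time:
  Start: x ≡ 10 (mod 11).
  Combine with x ≡ 0 (mod 5); new modulus lcm = 55.
    Write x = 10 + 11·t and substitute into x ≡ 0 (mod 5): 11·t ≡ 0 − 10 = -10 (mod 5).
    Reduce coefficients mod 5: 1·t ≡ 0 (mod 5).
    So t ≡ 0 (mod 5).
    Then x = 10 + 11·0 = 10, valid modulo lcm(11, 5) = 55: x ≡ 10 (mod 55).
  Combine with x ≡ 11 (mod 13); new modulus lcm = 715.
    Write x = 10 + 55·t and substitute into x ≡ 11 (mod 13): 55·t ≡ 11 − 10 = 1 (mod 13).
    Reduce coefficients mod 13: 3·t ≡ 1 (mod 13).
    The inverse of 3 mod 13 is 9 (since 3·9 = 27 = 2·13 + 1), so t ≡ 9·1 = 9 ≡ 9 (mod 13).
    Then x = 10 + 55·9 = 505, valid modulo lcm(55, 13) = 715: x ≡ 505 (mod 715).
  Combine with x ≡ 7 (mod 9); new modulus lcm = 6435.
    Write x = 505 + 715·t and substitute into x ≡ 7 (mod 9): 715·t ≡ 7 − 505 = -498 (mod 9).
    Reduce coefficients mod 9: 4·t ≡ 6 (mod 9).
    The inverse of 4 mod 9 is 7 (since 4·7 = 28 = 3·9 + 1), so t ≡ 7·6 = 42 ≡ 6 (mod 9).
    Then x = 505 + 715·6 = 4795, valid modulo lcm(715, 9) = 6435: x ≡ 4795 (mod 6435).
Verify against each original: 4795 mod 11 = 10, 4795 mod 5 = 0, 4795 mod 13 = 11, 4795 mod 9 = 7.

x ≡ 4795 (mod 6435).


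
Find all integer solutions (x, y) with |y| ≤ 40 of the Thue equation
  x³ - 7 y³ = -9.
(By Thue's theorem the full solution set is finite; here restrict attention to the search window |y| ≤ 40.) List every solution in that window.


The equation is x³ - 7y³ = -9. For fixed y, x³ = 7·y³ − 9, so a solution requires the RHS to be a perfect cube.
Strategy: iterate y from -40 to 40, compute RHS = 7·y³ − 9, and check whether it is a (positive or negative) perfect cube.
Check small values of y:
  y = 0: RHS = -9 is not a perfect cube.
  y = 1: RHS = -2 is not a perfect cube.
  y = -1: RHS = -16 is not a perfect cube.
  y = 2: RHS = 47 is not a perfect cube.
  y = -2: RHS = -65 is not a perfect cube.
  y = 3: RHS = 180 is not a perfect cube.
  y = -3: RHS = -198 is not a perfect cube.
Continuing the search up to |y| = 40 finds no solutions either.
No (x, y) in the scanned range satisfies the equation.

No integer solutions with |y| ≤ 40.


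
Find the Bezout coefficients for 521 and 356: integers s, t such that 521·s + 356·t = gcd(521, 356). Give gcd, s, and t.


Euclidean algorithm on (521, 356) — divide until remainder is 0:
  521 = 1 · 356 + 165
  356 = 2 · 165 + 26
  165 = 6 · 26 + 9
  26 = 2 · 9 + 8
  9 = 1 · 8 + 1
  8 = 8 · 1 + 0
gcd(521, 356) = 1.
Track Bezout coefficients alongside the remainders: start with r₀ = 521 = a·1 + b·0 (s = 1, t = 0) and r₁ = 356 = a·0 + b·1 (s = 0, t = 1); each new remainder r_{k+1} = r_{k-1} − q_k·r_k inherits s_{k+1} = s_{k-1} − q_k·s_k, t_{k+1} = t_{k-1} − q_k·t_k, so r_k = a·s_k + b·t_k at every step:
  q = 1: r = 165, s = 1 − 1·0 = 1, t = 0 − 1·1 = -1  (check: 521·1 + 356·(-1) = 165)
  q = 2: r = 26, s = 0 − 2·1 = -2, t = 1 − 2·(-1) = 3  (check: 521·(-2) + 356·3 = 26)
  q = 6: r = 9, s = 1 − 6·(-2) = 13, t = -1 − 6·3 = -19  (check: 521·13 + 356·(-19) = 9)
  q = 2: r = 8, s = -2 − 2·13 = -28, t = 3 − 2·(-19) = 41  (check: 521·(-28) + 356·41 = 8)
  q = 1: r = 1, s = 13 − 1·(-28) = 41, t = -19 − 1·41 = -60  (check: 521·41 + 356·(-60) = 1)
The row with r = 1 (the gcd) gives the Bezout coefficients s = 41, t = -60.
Result: 521 · (41) + 356 · (-60) = 1.

gcd(521, 356) = 1; s = 41, t = -60 (check: 521·41 + 356·(-60) = 1).


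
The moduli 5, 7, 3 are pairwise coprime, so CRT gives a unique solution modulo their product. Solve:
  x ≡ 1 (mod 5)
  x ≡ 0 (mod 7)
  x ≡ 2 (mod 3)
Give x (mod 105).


Moduli 5, 7, 3 are pairwise coprime; by CRT there is a unique solution modulo M = 5 · 7 · 3 = 105.
Solve pairwise, accumulating the modulus:
  Start with x ≡ 1 (mod 5).
  Combine with x ≡ 0 (mod 7): since gcd(5, 7) = 1, we get a unique residue mod 35.
    Write x = 1 + 5·t and substitute into x ≡ 0 (mod 7): 5·t ≡ 0 − 1 = -1 (mod 7).
    Reduce coefficients mod 7: 5·t ≡ 6 (mod 7).
    The inverse of 5 mod 7 is 3 (since 5·3 = 15 = 2·7 + 1), so t ≡ 3·6 = 18 ≡ 4 (mod 7).
    Then x = 1 + 5·4 = 21, valid modulo lcm(5, 7) = 35: x ≡ 21 (mod 35).
  Combine with x ≡ 2 (mod 3): since gcd(35, 3) = 1, we get a unique residue mod 105.
    Write x = 21 + 35·t and substitute into x ≡ 2 (mod 3): 35·t ≡ 2 − 21 = -19 (mod 3).
    Reduce coefficients mod 3: 2·t ≡ 2 (mod 3).
    The inverse of 2 mod 3 is 2 (since 2·2 = 4 = 1·3 + 1), so t ≡ 2·2 = 4 ≡ 1 (mod 3).
    Then x = 21 + 35·1 = 56, valid modulo lcm(35, 3) = 105: x ≡ 56 (mod 105).
Verify: 56 mod 5 = 1 ✓, 56 mod 7 = 0 ✓, 56 mod 3 = 2 ✓.

x ≡ 56 (mod 105).


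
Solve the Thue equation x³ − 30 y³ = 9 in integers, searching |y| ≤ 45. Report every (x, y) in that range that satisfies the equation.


The equation is x³ - 30y³ = 9. For fixed y, x³ = 30·y³ + 9, so a solution requires the RHS to be a perfect cube.
Strategy: iterate y from -45 to 45, compute RHS = 30·y³ + 9, and check whether it is a (positive or negative) perfect cube.
Check small values of y:
  y = 0: RHS = 9 is not a perfect cube.
  y = 1: RHS = 39 is not a perfect cube.
  y = -1: RHS = -21 is not a perfect cube.
  y = 2: RHS = 249 is not a perfect cube.
  y = -2: RHS = -231 is not a perfect cube.
  y = 3: RHS = 819 is not a perfect cube.
  y = -3: RHS = -801 is not a perfect cube.
Continuing the search up to |y| = 45 finds no solutions either.
No (x, y) in the scanned range satisfies the equation.

No integer solutions with |y| ≤ 45.


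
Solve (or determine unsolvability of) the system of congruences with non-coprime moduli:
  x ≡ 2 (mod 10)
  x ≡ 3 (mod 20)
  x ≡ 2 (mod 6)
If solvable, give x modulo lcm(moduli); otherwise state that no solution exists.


Moduli 10, 20, 6 are not pairwise coprime, so CRT works modulo lcm(m_i) when all pairwise compatibility conditions hold.
Pairwise compatibility: gcd(m_i, m_j) must divide a_i - a_j for every pair.
Merge one congruence at a time:
  Start: x ≡ 2 (mod 10).
  Combine with x ≡ 3 (mod 20): gcd(10, 20) = 10, and 3 - 2 = 1 is NOT divisible by 10.
    ⇒ system is inconsistent (no integer solution).

No solution (the system is inconsistent).


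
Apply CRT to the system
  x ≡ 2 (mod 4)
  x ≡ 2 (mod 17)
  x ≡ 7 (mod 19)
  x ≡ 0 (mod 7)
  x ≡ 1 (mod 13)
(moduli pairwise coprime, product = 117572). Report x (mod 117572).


Product of moduli M = 4 · 17 · 19 · 7 · 13 = 117572.
Merge one congruence at a time:
  Start: x ≡ 2 (mod 4).
  Combine with x ≡ 2 (mod 17); new modulus lcm = 68.
    Write x = 2 + 4·t and substitute into x ≡ 2 (mod 17): 4·t ≡ 2 − 2 = 0 (mod 17).
    The inverse of 4 mod 17 is 13 (since 4·13 = 52 = 3·17 + 1), so t ≡ 13·0 = 0 ≡ 0 (mod 17).
    Then x = 2 + 4·0 = 2, valid modulo lcm(4, 17) = 68: x ≡ 2 (mod 68).
  Combine with x ≡ 7 (mod 19); new modulus lcm = 1292.
    Write x = 2 + 68·t and substitute into x ≡ 7 (mod 19): 68·t ≡ 7 − 2 = 5 (mod 19).
    Reduce coefficients mod 19: 11·t ≡ 5 (mod 19).
    The inverse of 11 mod 19 is 7 (since 11·7 = 77 = 4·19 + 1), so t ≡ 7·5 = 35 ≡ 16 (mod 19).
    Then x = 2 + 68·16 = 1090, valid modulo lcm(68, 19) = 1292: x ≡ 1090 (mod 1292).
  Combine with x ≡ 0 (mod 7); new modulus lcm = 9044.
    Write x = 1090 + 1292·t and substitute into x ≡ 0 (mod 7): 1292·t ≡ 0 − 1090 = -1090 (mod 7).
    Reduce coefficients mod 7: 4·t ≡ 2 (mod 7).
    The inverse of 4 mod 7 is 2 (since 4·2 = 8 = 1·7 + 1), so t ≡ 2·2 = 4 ≡ 4 (mod 7).
    Then x = 1090 + 1292·4 = 6258, valid modulo lcm(1292, 7) = 9044: x ≡ 6258 (mod 9044).
  Combine with x ≡ 1 (mod 13); new modulus lcm = 117572.
    Write x = 6258 + 9044·t and substitute into x ≡ 1 (mod 13): 9044·t ≡ 1 − 6258 = -6257 (mod 13).
    Reduce coefficients mod 13: 9·t ≡ 9 (mod 13).
    The inverse of 9 mod 13 is 3 (since 9·3 = 27 = 2·13 + 1), so t ≡ 3·9 = 27 ≡ 1 (mod 13).
    Then x = 6258 + 9044·1 = 15302, valid modulo lcm(9044, 13) = 117572: x ≡ 15302 (mod 117572).
Verify against each original: 15302 mod 4 = 2, 15302 mod 17 = 2, 15302 mod 19 = 7, 15302 mod 7 = 0, 15302 mod 13 = 1.

x ≡ 15302 (mod 117572).


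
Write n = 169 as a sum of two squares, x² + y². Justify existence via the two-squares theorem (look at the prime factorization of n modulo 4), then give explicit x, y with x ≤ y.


Step 1: Factor n = 169 = 13^2.
Step 2: Check the mod-4 condition on each prime factor: 13 ≡ 1 (mod 4), exponent 2.
All primes ≡ 3 (mod 4) appear to even exponent (or don't appear), so by the two-squares theorem n IS expressible as a sum of two squares.
Step 3: Build a representation. Here n = 13 · 13 is a product of primes ≡ 1 (mod 4). Each prime p ≡ 1 (mod 4) is itself a sum of two squares; find a² by testing p − a² for a perfect square:
  13: 13 − 1² = 12, 13 − 2² = 9 = 3² ⇒ 13 = 2² + 3².
  Combine using the Brahmagupta–Fibonacci identity (a² + b²)(c² + d²) = (ac − bd)² + (ad + bc)² = (ac + bd)² + (ad − bc)²:
  13 · 13 = 169: from (2² + 3²)(2² + 3²), take (2·2 − 3·3, 2·3 + 3·2) = (4 − 9, 6 + 6) = (-5, 12); dropping signs (only squares matter) gives (5, 12); check 5² + 12² = 25 + 144 = 169 ✓.
Step 4: Order so x ≤ y and verify: 5² + 12² = 25 + 144 = 169 = n. ✓

n = 169 = 5² + 12² (one valid representation with x ≤ y).
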